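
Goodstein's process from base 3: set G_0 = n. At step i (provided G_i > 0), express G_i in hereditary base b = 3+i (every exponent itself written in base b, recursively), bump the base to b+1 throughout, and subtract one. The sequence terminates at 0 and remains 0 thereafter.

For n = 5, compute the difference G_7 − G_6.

G_0=5  [base 3] 3 + 2  →[3↦4]→  4 + 2 = 6  −1 ⇒ G_1=5
G_1=5  [base 4] 4 + 1  →[4↦5]→  5 + 1 = 6  −1 ⇒ G_2=5
G_2=5  [base 5] 5  →[5↦6]→  6 = 6  −1 ⇒ G_3=5
G_3=5  [base 6] 5  →[6↦7]→  5 = 5  −1 ⇒ G_4=4
G_4=4  [base 7] 4  →[7↦8]→  4 = 4  −1 ⇒ G_5=3
G_5=3  [base 8] 3  →[8↦9]→  3 = 3  −1 ⇒ G_6=2
G_6=2  [base 9] 2  →[9↦10]→  2 = 2  −1 ⇒ G_7=1

-1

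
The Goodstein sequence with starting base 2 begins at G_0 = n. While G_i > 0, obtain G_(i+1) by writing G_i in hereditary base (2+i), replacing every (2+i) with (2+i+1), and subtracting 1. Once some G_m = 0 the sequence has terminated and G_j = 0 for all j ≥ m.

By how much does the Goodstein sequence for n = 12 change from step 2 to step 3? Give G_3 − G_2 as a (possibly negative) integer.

14620

step 0: 12 = 2^(2 + 1) + 2^2; sub 3 for 2: 3^(3 + 1) + 3^3; = 108; G_1 = 108−1 = 107
step 1: 107 = 3^(3 + 1) + 2·3^2 + 2·3 + 2; sub 4 for 3: 4^(4 + 1) + 2·4^2 + 2·4 + 2; = 1066; G_2 = 1066−1 = 1065
step 2: 1065 = 4^(4 + 1) + 2·4^2 + 2·4 + 1; sub 5 for 4: 5^(5 + 1) + 2·5^2 + 2·5 + 1; = 15686; G_3 = 15686−1 = 15685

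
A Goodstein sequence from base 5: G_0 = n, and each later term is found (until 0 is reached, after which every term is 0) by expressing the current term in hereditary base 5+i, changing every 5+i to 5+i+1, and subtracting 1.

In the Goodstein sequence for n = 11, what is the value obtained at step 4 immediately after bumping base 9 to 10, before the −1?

14

11 —HB5→ 2·5 + 1 —bump→ 2·6 + 1 = 13 —(−1)→ 12
12 —HB6→ 2·6 —bump→ 2·7 = 14 —(−1)→ 13
13 —HB7→ 7 + 6 —bump→ 8 + 6 = 14 —(−1)→ 13
13 —HB8→ 8 + 5 —bump→ 9 + 5 = 14 —(−1)→ 13
13 —HB9→ 9 + 4 —bump→ 10 + 4 = 14 —(−1)→ 13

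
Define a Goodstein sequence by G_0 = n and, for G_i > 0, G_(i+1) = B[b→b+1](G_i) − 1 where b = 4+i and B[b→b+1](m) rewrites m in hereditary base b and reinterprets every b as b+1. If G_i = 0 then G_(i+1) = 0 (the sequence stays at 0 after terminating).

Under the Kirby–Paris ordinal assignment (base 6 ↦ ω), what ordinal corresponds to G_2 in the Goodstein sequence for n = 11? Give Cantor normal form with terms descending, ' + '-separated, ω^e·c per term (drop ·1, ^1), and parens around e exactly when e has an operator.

(0) 11|_4 = 2·4 + 3 ↦ 2·5 + 3|_5 = 13 ⇒ 12
(1) 12|_5 = 2·5 + 2 ↦ 2·6 + 2|_6 = 14 ⇒ 13
(2) 13|_6 = 2·6 + 1 ↦ 2·7 + 1|_7 = 15 ⇒ 14

ω·2 + 1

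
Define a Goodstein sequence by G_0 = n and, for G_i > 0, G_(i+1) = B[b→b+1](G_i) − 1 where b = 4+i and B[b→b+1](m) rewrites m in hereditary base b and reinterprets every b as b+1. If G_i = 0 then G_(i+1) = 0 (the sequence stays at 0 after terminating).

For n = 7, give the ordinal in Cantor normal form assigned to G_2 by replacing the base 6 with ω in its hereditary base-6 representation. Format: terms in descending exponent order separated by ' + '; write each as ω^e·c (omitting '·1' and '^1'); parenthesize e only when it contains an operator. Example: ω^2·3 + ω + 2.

ω + 1

i=0: 7 = 4 + 3 (b=4); 4→5: 5 + 3 = 8; 8−1 = 7
i=1: 7 = 5 + 2 (b=5); 5→6: 6 + 2 = 8; 8−1 = 7
i=2: 7 = 6 + 1 (b=6); 6→7: 7 + 1 = 8; 8−1 = 7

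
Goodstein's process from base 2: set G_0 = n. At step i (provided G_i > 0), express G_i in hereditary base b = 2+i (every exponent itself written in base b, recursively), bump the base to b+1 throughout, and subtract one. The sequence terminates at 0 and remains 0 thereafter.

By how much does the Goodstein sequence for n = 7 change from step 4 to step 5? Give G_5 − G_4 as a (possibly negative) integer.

7 —HB2→ 2^2 + 2 + 1 —bump→ 3^3 + 3 + 1 = 31 —(−1)→ 30
30 —HB3→ 3^3 + 3 —bump→ 4^4 + 4 = 260 —(−1)→ 259
259 —HB4→ 4^4 + 3 —bump→ 5^5 + 3 = 3128 —(−1)→ 3127
3127 —HB5→ 5^5 + 2 —bump→ 6^6 + 2 = 46658 —(−1)→ 46657
46657 —HB6→ 6^6 + 1 —bump→ 7^7 + 1 = 823544 —(−1)→ 823543

776886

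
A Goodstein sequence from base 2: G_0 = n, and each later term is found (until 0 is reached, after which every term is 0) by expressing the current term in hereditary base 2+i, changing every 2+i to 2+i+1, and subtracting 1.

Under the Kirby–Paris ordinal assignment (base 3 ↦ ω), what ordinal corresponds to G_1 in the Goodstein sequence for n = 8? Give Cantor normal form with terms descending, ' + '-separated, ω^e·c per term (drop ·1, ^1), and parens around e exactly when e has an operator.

[0] 8 ≡ 2^(2 + 1) (base 2). Lift 3: 81. −1: 80.
[1] 80 ≡ 2·3^3 + 2·3^2 + 2·3 + 2 (base 3). Lift 4: 554. −1: 553.

ω^ω·2 + ω^2·2 + ω·2 + 2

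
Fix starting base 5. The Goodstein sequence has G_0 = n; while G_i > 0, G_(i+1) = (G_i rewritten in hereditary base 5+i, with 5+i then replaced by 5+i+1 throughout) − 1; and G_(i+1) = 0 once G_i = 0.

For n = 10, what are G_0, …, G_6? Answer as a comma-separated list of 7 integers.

(0) 10|_5 = 2·5 ↦ 2·6|_6 = 12 ⇒ 11
(1) 11|_6 = 6 + 5 ↦ 7 + 5|_7 = 12 ⇒ 11
(2) 11|_7 = 7 + 4 ↦ 8 + 4|_8 = 12 ⇒ 11
(3) 11|_8 = 8 + 3 ↦ 9 + 3|_9 = 12 ⇒ 11
(4) 11|_9 = 9 + 2 ↦ 10 + 2|_10 = 12 ⇒ 11
(5) 11|_10 = 10 + 1 ↦ 11 + 1|_11 = 12 ⇒ 11

10, 11, 11, 11, 11, 11, 11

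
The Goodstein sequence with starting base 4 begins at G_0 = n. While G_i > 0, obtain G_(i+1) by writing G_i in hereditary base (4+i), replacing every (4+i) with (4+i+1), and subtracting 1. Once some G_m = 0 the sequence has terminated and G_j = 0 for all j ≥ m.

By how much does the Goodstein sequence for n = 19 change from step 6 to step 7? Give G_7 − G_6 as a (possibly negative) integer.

(0) 19|_4 = 4^2 + 3 ↦ 5^2 + 3|_5 = 28 ⇒ 27
(1) 27|_5 = 5^2 + 2 ↦ 6^2 + 2|_6 = 38 ⇒ 37
(2) 37|_6 = 6^2 + 1 ↦ 7^2 + 1|_7 = 50 ⇒ 49
(3) 49|_7 = 7^2 ↦ 8^2|_8 = 64 ⇒ 63
(4) 63|_8 = 7·8 + 7 ↦ 7·9 + 7|_9 = 70 ⇒ 69
(5) 69|_9 = 7·9 + 6 ↦ 7·10 + 6|_10 = 76 ⇒ 75
(6) 75|_10 = 7·10 + 5 ↦ 7·11 + 5|_11 = 82 ⇒ 81

6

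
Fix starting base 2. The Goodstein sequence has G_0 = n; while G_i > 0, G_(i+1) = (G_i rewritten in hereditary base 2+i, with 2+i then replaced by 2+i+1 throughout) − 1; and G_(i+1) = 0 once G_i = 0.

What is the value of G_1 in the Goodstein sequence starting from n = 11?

84

i=0: 11 = 2^(2 + 1) + 2 + 1 (b=2); 2→3: 3^(3 + 1) + 3 + 1 = 85; 85−1 = 84
i=1: 84 = 3^(3 + 1) + 3 (b=3); 3→4: 4^(4 + 1) + 4 = 1028; 1028−1 = 1027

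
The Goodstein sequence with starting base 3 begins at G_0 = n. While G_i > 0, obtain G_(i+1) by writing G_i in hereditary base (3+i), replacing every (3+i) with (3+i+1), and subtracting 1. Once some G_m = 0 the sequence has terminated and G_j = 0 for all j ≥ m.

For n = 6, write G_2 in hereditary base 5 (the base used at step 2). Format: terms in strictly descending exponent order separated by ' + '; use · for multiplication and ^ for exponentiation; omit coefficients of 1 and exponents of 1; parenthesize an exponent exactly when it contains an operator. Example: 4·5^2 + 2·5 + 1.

(0) 6|_3 = 2·3 ↦ 2·4|_4 = 8 ⇒ 7
(1) 7|_4 = 4 + 3 ↦ 5 + 3|_5 = 8 ⇒ 7

5 + 2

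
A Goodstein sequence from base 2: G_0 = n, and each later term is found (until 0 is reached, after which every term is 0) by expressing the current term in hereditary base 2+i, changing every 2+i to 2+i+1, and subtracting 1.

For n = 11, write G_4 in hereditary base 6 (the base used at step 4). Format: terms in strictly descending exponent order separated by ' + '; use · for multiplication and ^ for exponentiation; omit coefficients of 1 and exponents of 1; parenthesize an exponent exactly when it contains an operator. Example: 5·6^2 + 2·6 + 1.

6^(6 + 1) + 1

i=0: 11 = 2^(2 + 1) + 2 + 1 (b=2); 2→3: 3^(3 + 1) + 3 + 1 = 85; 85−1 = 84
i=1: 84 = 3^(3 + 1) + 3 (b=3); 3→4: 4^(4 + 1) + 4 = 1028; 1028−1 = 1027
i=2: 1027 = 4^(4 + 1) + 3 (b=4); 4→5: 5^(5 + 1) + 3 = 15628; 15628−1 = 15627
i=3: 15627 = 5^(5 + 1) + 2 (b=5); 5→6: 6^(6 + 1) + 2 = 279938; 279938−1 = 279937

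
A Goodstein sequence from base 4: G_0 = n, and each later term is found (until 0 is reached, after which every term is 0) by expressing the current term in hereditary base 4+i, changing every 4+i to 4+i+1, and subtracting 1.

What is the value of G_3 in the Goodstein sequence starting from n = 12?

step 0: 12 = 3·4; sub 5 for 4: 3·5; = 15; G_1 = 15−1 = 14
step 1: 14 = 2·5 + 4; sub 6 for 5: 2·6 + 4; = 16; G_2 = 16−1 = 15
step 2: 15 = 2·6 + 3; sub 7 for 6: 2·7 + 3; = 17; G_3 = 17−1 = 16

16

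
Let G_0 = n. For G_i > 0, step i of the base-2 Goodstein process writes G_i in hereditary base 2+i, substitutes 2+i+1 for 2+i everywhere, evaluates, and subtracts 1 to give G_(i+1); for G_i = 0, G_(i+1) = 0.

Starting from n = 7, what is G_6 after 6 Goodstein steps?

16777215

(0) 7|_2 = 2^2 + 2 + 1 ↦ 3^3 + 3 + 1|_3 = 31 ⇒ 30
(1) 30|_3 = 3^3 + 3 ↦ 4^4 + 4|_4 = 260 ⇒ 259
(2) 259|_4 = 4^4 + 3 ↦ 5^5 + 3|_5 = 3128 ⇒ 3127
(3) 3127|_5 = 5^5 + 2 ↦ 6^6 + 2|_6 = 46658 ⇒ 46657
(4) 46657|_6 = 6^6 + 1 ↦ 7^7 + 1|_7 = 823544 ⇒ 823543
(5) 823543|_7 = 7^7 ↦ 8^8|_8 = 16777216 ⇒ 16777215
(6) 16777215|_8 = 7·8^7 + 7·8^6 + 7·8^5 + 7·8^4 + 7·8^3 + 7·8^2 + 7·8 + 7 ↦ 7·9^7 + 7·9^6 + 7·9^5 + 7·9^4 + 7·9^3 + 7·9^2 + 7·9 + 7|_9 = 37665880 ⇒ 37665879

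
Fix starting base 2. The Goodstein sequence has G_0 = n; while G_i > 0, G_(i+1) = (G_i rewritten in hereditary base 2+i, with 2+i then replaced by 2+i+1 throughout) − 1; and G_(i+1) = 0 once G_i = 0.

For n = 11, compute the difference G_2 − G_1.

943

G_0=11  [base 2] 2^(2 + 1) + 2 + 1  →[2↦3]→  3^(3 + 1) + 3 + 1 = 85  −1 ⇒ G_1=84
G_1=84  [base 3] 3^(3 + 1) + 3  →[3↦4]→  4^(4 + 1) + 4 = 1028  −1 ⇒ G_2=1027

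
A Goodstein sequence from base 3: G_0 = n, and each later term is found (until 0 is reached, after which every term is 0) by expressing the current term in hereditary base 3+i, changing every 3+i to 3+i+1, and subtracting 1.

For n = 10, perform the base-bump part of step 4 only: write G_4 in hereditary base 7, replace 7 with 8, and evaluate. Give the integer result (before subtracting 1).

34

step 0: 10 = 3^2 + 1; sub 4 for 3: 4^2 + 1; = 17; G_1 = 17−1 = 16
step 1: 16 = 4^2; sub 5 for 4: 5^2; = 25; G_2 = 25−1 = 24
step 2: 24 = 4·5 + 4; sub 6 for 5: 4·6 + 4; = 28; G_3 = 28−1 = 27
step 3: 27 = 4·6 + 3; sub 7 for 6: 4·7 + 3; = 31; G_4 = 31−1 = 30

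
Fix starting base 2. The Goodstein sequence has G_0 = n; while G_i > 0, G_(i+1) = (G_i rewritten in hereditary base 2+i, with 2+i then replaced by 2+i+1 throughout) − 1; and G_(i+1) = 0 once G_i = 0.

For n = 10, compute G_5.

4215754

(0) 10|_2 = 2^(2 + 1) + 2 ↦ 3^(3 + 1) + 3|_3 = 84 ⇒ 83
(1) 83|_3 = 3^(3 + 1) + 2 ↦ 4^(4 + 1) + 2|_4 = 1026 ⇒ 1025
(2) 1025|_4 = 4^(4 + 1) + 1 ↦ 5^(5 + 1) + 1|_5 = 15626 ⇒ 15625
(3) 15625|_5 = 5^(5 + 1) ↦ 6^(6 + 1)|_6 = 279936 ⇒ 279935
(4) 279935|_6 = 5·6^6 + 5·6^5 + 5·6^4 + 5·6^3 + 5·6^2 + 5·6 + 5 ↦ 5·7^7 + 5·7^5 + 5·7^4 + 5·7^3 + 5·7^2 + 5·7 + 5|_7 = 4215755 ⇒ 4215754
(5) 4215754|_7 = 5·7^7 + 5·7^5 + 5·7^4 + 5·7^3 + 5·7^2 + 5·7 + 4 ↦ 5·8^8 + 5·8^5 + 5·8^4 + 5·8^3 + 5·8^2 + 5·8 + 4|_8 = 84073324 ⇒ 84073323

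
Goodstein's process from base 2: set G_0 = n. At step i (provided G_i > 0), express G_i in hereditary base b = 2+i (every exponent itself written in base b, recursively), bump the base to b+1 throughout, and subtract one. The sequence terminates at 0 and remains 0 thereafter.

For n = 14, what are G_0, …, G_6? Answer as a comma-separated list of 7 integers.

14, 110, 1281, 18750, 326591, 5862840, 134404971

G_0=14  [base 2] 2^(2 + 1) + 2^2 + 2  →[2↦3]→  3^(3 + 1) + 3^3 + 3 = 111  −1 ⇒ G_1=110
G_1=110  [base 3] 3^(3 + 1) + 3^3 + 2  →[3↦4]→  4^(4 + 1) + 4^4 + 2 = 1282  −1 ⇒ G_2=1281
G_2=1281  [base 4] 4^(4 + 1) + 4^4 + 1  →[4↦5]→  5^(5 + 1) + 5^5 + 1 = 18751  −1 ⇒ G_3=18750
G_3=18750  [base 5] 5^(5 + 1) + 5^5  →[5↦6]→  6^(6 + 1) + 6^6 = 326592  −1 ⇒ G_4=326591
G_4=326591  [base 6] 6^(6 + 1) + 5·6^5 + 5·6^4 + 5·6^3 + 5·6^2 + 5·6 + 5  →[6↦7]→  7^(7 + 1) + 5·7^5 + 5·7^4 + 5·7^3 + 5·7^2 + 5·7 + 5 = 5862841  −1 ⇒ G_5=5862840
G_5=5862840  [base 7] 7^(7 + 1) + 5·7^5 + 5·7^4 + 5·7^3 + 5·7^2 + 5·7 + 4  →[7↦8]→  8^(8 + 1) + 5·8^5 + 5·8^4 + 5·8^3 + 5·8^2 + 5·8 + 4 = 134404972  −1 ⇒ G_6=134404971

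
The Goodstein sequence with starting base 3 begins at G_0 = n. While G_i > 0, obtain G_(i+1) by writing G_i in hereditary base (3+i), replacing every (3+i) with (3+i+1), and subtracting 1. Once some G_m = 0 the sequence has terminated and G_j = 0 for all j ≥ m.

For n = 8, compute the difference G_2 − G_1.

1

8 —HB3→ 2·3 + 2 —bump→ 2·4 + 2 = 10 —(−1)→ 9
9 —HB4→ 2·4 + 1 —bump→ 2·5 + 1 = 11 —(−1)→ 10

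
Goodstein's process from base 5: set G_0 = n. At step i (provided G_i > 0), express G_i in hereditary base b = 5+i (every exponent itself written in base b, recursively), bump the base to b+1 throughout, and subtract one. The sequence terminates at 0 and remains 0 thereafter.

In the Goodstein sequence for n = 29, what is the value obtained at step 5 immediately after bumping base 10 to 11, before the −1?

108

29 —HB5→ 5^2 + 4 —bump→ 6^2 + 4 = 40 —(−1)→ 39
39 —HB6→ 6^2 + 3 —bump→ 7^2 + 3 = 52 —(−1)→ 51
51 —HB7→ 7^2 + 2 —bump→ 8^2 + 2 = 66 —(−1)→ 65
65 —HB8→ 8^2 + 1 —bump→ 9^2 + 1 = 82 —(−1)→ 81
81 —HB9→ 9^2 —bump→ 10^2 = 100 —(−1)→ 99
99 —HB10→ 9·10 + 9 —bump→ 9·11 + 9 = 108 —(−1)→ 107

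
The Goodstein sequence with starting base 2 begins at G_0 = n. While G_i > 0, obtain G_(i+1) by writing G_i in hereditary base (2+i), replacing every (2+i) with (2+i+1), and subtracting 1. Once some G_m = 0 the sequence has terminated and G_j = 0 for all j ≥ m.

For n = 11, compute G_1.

11 —HB2→ 2^(2 + 1) + 2 + 1 —bump→ 3^(3 + 1) + 3 + 1 = 85 —(−1)→ 84
84 —HB3→ 3^(3 + 1) + 3 —bump→ 4^(4 + 1) + 4 = 1028 —(−1)→ 1027

84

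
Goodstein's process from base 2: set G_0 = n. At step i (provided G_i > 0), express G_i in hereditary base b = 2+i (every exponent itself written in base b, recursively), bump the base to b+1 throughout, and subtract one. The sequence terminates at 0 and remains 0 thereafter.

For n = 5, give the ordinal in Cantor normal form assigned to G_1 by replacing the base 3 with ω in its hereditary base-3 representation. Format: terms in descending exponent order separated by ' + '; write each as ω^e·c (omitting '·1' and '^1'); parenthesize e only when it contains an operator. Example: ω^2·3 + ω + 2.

ω^ω

5 —HB2→ 2^2 + 1 —bump→ 3^3 + 1 = 28 —(−1)→ 27
27 —HB3→ 3^3 —bump→ 4^4 = 256 —(−1)→ 255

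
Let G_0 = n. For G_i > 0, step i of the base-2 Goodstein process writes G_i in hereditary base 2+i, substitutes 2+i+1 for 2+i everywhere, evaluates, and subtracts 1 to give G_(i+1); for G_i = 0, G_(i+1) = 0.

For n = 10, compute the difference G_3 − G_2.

14600

G_0=10  [base 2] 2^(2 + 1) + 2  →[2↦3]→  3^(3 + 1) + 3 = 84  −1 ⇒ G_1=83
G_1=83  [base 3] 3^(3 + 1) + 2  →[3↦4]→  4^(4 + 1) + 2 = 1026  −1 ⇒ G_2=1025
G_2=1025  [base 4] 4^(4 + 1) + 1  →[4↦5]→  5^(5 + 1) + 1 = 15626  −1 ⇒ G_3=15625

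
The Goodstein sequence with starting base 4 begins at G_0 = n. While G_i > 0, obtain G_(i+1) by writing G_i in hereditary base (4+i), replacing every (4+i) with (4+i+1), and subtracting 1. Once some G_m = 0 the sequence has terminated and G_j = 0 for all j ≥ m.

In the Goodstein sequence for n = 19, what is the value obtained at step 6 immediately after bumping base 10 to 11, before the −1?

G_0=19  [base 4] 4^2 + 3  →[4↦5]→  5^2 + 3 = 28  −1 ⇒ G_1=27
G_1=27  [base 5] 5^2 + 2  →[5↦6]→  6^2 + 2 = 38  −1 ⇒ G_2=37
G_2=37  [base 6] 6^2 + 1  →[6↦7]→  7^2 + 1 = 50  −1 ⇒ G_3=49
G_3=49  [base 7] 7^2  →[7↦8]→  8^2 = 64  −1 ⇒ G_4=63
G_4=63  [base 8] 7·8 + 7  →[8↦9]→  7·9 + 7 = 70  −1 ⇒ G_5=69
G_5=69  [base 9] 7·9 + 6  →[9↦10]→  7·10 + 6 = 76  −1 ⇒ G_6=75

82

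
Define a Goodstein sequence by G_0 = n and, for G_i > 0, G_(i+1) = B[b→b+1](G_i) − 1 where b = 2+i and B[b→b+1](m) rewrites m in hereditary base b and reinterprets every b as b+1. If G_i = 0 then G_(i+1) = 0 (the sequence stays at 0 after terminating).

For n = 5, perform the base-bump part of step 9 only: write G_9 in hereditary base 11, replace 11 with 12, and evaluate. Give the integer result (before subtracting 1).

5 —HB2→ 2^2 + 1 —bump→ 3^3 + 1 = 28 —(−1)→ 27
27 —HB3→ 3^3 —bump→ 4^4 = 256 —(−1)→ 255
255 —HB4→ 3·4^3 + 3·4^2 + 3·4 + 3 —bump→ 3·5^3 + 3·5^2 + 3·5 + 3 = 468 —(−1)→ 467
467 —HB5→ 3·5^3 + 3·5^2 + 3·5 + 2 —bump→ 3·6^3 + 3·6^2 + 3·6 + 2 = 776 —(−1)→ 775
775 —HB6→ 3·6^3 + 3·6^2 + 3·6 + 1 —bump→ 3·7^3 + 3·7^2 + 3·7 + 1 = 1198 —(−1)→ 1197
1197 —HB7→ 3·7^3 + 3·7^2 + 3·7 —bump→ 3·8^3 + 3·8^2 + 3·8 = 1752 —(−1)→ 1751
1751 —HB8→ 3·8^3 + 3·8^2 + 2·8 + 7 —bump→ 3·9^3 + 3·9^2 + 2·9 + 7 = 2455 —(−1)→ 2454
2454 —HB9→ 3·9^3 + 3·9^2 + 2·9 + 6 —bump→ 3·10^3 + 3·10^2 + 2·10 + 6 = 3326 —(−1)→ 3325
3325 —HB10→ 3·10^3 + 3·10^2 + 2·10 + 5 —bump→ 3·11^3 + 3·11^2 + 2·11 + 5 = 4383 —(−1)→ 4382

5644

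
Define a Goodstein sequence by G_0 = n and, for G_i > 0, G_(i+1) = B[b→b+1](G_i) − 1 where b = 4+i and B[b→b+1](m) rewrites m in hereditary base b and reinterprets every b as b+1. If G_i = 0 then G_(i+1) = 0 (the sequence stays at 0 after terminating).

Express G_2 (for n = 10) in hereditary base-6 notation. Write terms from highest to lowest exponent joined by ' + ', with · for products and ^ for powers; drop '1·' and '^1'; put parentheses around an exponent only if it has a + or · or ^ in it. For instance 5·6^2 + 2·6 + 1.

2·6

step 0: 10 = 2·4 + 2; sub 5 for 4: 2·5 + 2; = 12; G_1 = 12−1 = 11
step 1: 11 = 2·5 + 1; sub 6 for 5: 2·6 + 1; = 13; G_2 = 13−1 = 12
step 2: 12 = 2·6; sub 7 for 6: 2·7; = 14; G_3 = 14−1 = 13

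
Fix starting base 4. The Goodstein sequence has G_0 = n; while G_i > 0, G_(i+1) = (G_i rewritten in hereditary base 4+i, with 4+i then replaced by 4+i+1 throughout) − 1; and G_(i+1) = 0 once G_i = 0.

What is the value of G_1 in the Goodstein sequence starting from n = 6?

6

[0] 6 ≡ 4 + 2 (base 4). Lift 5: 7. −1: 6.
[1] 6 ≡ 5 + 1 (base 5). Lift 6: 7. −1: 6.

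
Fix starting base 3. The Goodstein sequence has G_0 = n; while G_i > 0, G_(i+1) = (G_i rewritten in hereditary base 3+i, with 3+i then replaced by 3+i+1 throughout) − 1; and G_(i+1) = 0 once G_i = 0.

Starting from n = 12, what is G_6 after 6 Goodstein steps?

12 —HB3→ 3^2 + 3 —bump→ 4^2 + 4 = 20 —(−1)→ 19
19 —HB4→ 4^2 + 3 —bump→ 5^2 + 3 = 28 —(−1)→ 27
27 —HB5→ 5^2 + 2 —bump→ 6^2 + 2 = 38 —(−1)→ 37
37 —HB6→ 6^2 + 1 —bump→ 7^2 + 1 = 50 —(−1)→ 49
49 —HB7→ 7^2 —bump→ 8^2 = 64 —(−1)→ 63
63 —HB8→ 7·8 + 7 —bump→ 7·9 + 7 = 70 —(−1)→ 69

69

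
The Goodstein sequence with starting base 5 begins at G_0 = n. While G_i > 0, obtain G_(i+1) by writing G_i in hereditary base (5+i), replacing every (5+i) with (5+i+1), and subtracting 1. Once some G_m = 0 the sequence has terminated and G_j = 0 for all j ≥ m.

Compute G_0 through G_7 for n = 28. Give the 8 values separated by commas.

step 0: 28 = 5^2 + 3; sub 6 for 5: 6^2 + 3; = 39; G_1 = 39−1 = 38
step 1: 38 = 6^2 + 2; sub 7 for 6: 7^2 + 2; = 51; G_2 = 51−1 = 50
step 2: 50 = 7^2 + 1; sub 8 for 7: 8^2 + 1; = 65; G_3 = 65−1 = 64
step 3: 64 = 8^2; sub 9 for 8: 9^2; = 81; G_4 = 81−1 = 80
step 4: 80 = 8·9 + 8; sub 10 for 9: 8·10 + 8; = 88; G_5 = 88−1 = 87
step 5: 87 = 8·10 + 7; sub 11 for 10: 8·11 + 7; = 95; G_6 = 95−1 = 94
step 6: 94 = 8·11 + 6; sub 12 for 11: 8·12 + 6; = 102; G_7 = 102−1 = 101

28, 38, 50, 64, 80, 87, 94, 101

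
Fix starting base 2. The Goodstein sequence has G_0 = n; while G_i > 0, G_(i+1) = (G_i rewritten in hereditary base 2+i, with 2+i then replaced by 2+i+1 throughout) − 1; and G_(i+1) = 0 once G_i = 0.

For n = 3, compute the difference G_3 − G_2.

[0] 3 ≡ 2 + 1 (base 2). Lift 3: 4. −1: 3.
[1] 3 ≡ 3 (base 3). Lift 4: 4. −1: 3.
[2] 3 ≡ 3 (base 4). Lift 5: 3. −1: 2.

-1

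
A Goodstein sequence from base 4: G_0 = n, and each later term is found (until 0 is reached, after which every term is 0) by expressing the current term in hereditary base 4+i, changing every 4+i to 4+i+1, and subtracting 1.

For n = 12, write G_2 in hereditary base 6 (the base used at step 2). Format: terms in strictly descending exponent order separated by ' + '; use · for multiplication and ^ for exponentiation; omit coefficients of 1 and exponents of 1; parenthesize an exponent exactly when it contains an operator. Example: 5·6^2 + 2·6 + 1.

2·6 + 3

G_0 = 12. HB_4(12) = 3·4. Bump = 15. G_1 = 14.
G_1 = 14. HB_5(14) = 2·5 + 4. Bump = 16. G_2 = 15.
G_2 = 15. HB_6(15) = 2·6 + 3. Bump = 17. G_3 = 16.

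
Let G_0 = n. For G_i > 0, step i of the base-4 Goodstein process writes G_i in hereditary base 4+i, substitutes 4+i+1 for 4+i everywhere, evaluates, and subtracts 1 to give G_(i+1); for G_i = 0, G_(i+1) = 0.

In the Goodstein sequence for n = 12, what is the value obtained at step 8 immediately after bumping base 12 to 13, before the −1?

12 —HB4→ 3·4 —bump→ 3·5 = 15 —(−1)→ 14
14 —HB5→ 2·5 + 4 —bump→ 2·6 + 4 = 16 —(−1)→ 15
15 —HB6→ 2·6 + 3 —bump→ 2·7 + 3 = 17 —(−1)→ 16
16 —HB7→ 2·7 + 2 —bump→ 2·8 + 2 = 18 —(−1)→ 17
17 —HB8→ 2·8 + 1 —bump→ 2·9 + 1 = 19 —(−1)→ 18
18 —HB9→ 2·9 —bump→ 2·10 = 20 —(−1)→ 19
19 —HB10→ 10 + 9 —bump→ 11 + 9 = 20 —(−1)→ 19
19 —HB11→ 11 + 8 —bump→ 12 + 8 = 20 —(−1)→ 19

20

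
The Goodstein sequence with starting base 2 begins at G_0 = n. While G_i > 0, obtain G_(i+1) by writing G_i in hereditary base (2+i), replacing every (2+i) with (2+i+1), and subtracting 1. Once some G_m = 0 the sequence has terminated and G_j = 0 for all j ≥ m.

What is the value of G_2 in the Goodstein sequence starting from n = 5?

base 2: 5 = 2^2 + 1; at 3: 3^3 + 1 = 28; next = 27
base 3: 27 = 3^3; at 4: 4^4 = 256; next = 255
base 4: 255 = 3·4^3 + 3·4^2 + 3·4 + 3; at 5: 3·5^3 + 3·5^2 + 3·5 + 3 = 468; next = 467

255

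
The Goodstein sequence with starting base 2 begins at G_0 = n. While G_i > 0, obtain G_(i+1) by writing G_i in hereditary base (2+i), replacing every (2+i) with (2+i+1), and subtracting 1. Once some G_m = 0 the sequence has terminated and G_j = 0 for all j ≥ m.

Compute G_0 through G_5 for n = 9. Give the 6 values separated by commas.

9, 81, 1023, 9842, 140743, 2471826

G_0 = 9. HB_2(9) = 2^(2 + 1) + 1. Bump = 82. G_1 = 81.
G_1 = 81. HB_3(81) = 3^(3 + 1). Bump = 1024. G_2 = 1023.
G_2 = 1023. HB_4(1023) = 3·4^4 + 3·4^3 + 3·4^2 + 3·4 + 3. Bump = 9843. G_3 = 9842.
G_3 = 9842. HB_5(9842) = 3·5^5 + 3·5^3 + 3·5^2 + 3·5 + 2. Bump = 140744. G_4 = 140743.
G_4 = 140743. HB_6(140743) = 3·6^6 + 3·6^3 + 3·6^2 + 3·6 + 1. Bump = 2471827. G_5 = 2471826.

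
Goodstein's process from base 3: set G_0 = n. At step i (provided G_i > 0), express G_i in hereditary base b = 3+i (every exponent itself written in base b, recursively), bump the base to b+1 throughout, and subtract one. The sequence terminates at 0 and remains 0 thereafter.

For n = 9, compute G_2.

17

[0] 9 ≡ 3^2 (base 3). Lift 4: 16. −1: 15.
[1] 15 ≡ 3·4 + 3 (base 4). Lift 5: 18. −1: 17.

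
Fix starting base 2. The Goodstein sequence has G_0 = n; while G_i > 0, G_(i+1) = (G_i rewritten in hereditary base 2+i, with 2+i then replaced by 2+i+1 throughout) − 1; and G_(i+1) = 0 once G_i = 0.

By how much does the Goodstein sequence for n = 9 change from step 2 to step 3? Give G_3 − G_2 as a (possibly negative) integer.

8819

i=0: 9 = 2^(2 + 1) + 1 (b=2); 2→3: 3^(3 + 1) + 1 = 82; 82−1 = 81
i=1: 81 = 3^(3 + 1) (b=3); 3→4: 4^(4 + 1) = 1024; 1024−1 = 1023
i=2: 1023 = 3·4^4 + 3·4^3 + 3·4^2 + 3·4 + 3 (b=4); 4→5: 3·5^5 + 3·5^3 + 3·5^2 + 3·5 + 3 = 9843; 9843−1 = 9842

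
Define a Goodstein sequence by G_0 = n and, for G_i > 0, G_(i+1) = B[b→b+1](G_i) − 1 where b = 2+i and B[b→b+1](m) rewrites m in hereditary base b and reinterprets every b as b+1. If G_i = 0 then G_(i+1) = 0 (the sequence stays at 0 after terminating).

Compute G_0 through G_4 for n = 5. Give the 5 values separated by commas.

(0) 5|_2 = 2^2 + 1 ↦ 3^3 + 1|_3 = 28 ⇒ 27
(1) 27|_3 = 3^3 ↦ 4^4|_4 = 256 ⇒ 255
(2) 255|_4 = 3·4^3 + 3·4^2 + 3·4 + 3 ↦ 3·5^3 + 3·5^2 + 3·5 + 3|_5 = 468 ⇒ 467
(3) 467|_5 = 3·5^3 + 3·5^2 + 3·5 + 2 ↦ 3·6^3 + 3·6^2 + 3·6 + 2|_6 = 776 ⇒ 775

5, 27, 255, 467, 775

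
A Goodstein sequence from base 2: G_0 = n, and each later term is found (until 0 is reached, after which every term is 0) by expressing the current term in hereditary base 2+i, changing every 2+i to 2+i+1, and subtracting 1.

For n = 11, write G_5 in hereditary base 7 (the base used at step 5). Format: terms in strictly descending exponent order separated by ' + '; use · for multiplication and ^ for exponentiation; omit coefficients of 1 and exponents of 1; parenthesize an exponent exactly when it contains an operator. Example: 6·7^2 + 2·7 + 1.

base 2: 11 = 2^(2 + 1) + 2 + 1; at 3: 3^(3 + 1) + 3 + 1 = 85; next = 84
base 3: 84 = 3^(3 + 1) + 3; at 4: 4^(4 + 1) + 4 = 1028; next = 1027
base 4: 1027 = 4^(4 + 1) + 3; at 5: 5^(5 + 1) + 3 = 15628; next = 15627
base 5: 15627 = 5^(5 + 1) + 2; at 6: 6^(6 + 1) + 2 = 279938; next = 279937
base 6: 279937 = 6^(6 + 1) + 1; at 7: 7^(7 + 1) + 1 = 5764802; next = 5764801

7^(7 + 1)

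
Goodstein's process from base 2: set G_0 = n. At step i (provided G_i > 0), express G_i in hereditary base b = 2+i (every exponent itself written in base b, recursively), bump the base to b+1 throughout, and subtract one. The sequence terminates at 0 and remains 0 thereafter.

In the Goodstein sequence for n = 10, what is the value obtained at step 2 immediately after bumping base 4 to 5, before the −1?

G_0 = 10. HB_2(10) = 2^(2 + 1) + 2. Bump = 84. G_1 = 83.
G_1 = 83. HB_3(83) = 3^(3 + 1) + 2. Bump = 1026. G_2 = 1025.
G_2 = 1025. HB_4(1025) = 4^(4 + 1) + 1. Bump = 15626. G_3 = 15625.

15626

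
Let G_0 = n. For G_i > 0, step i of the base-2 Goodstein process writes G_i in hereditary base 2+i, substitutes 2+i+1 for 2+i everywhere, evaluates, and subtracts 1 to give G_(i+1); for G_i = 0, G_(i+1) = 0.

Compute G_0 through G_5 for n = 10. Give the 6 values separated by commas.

base 2: 10 = 2^(2 + 1) + 2; at 3: 3^(3 + 1) + 3 = 84; next = 83
base 3: 83 = 3^(3 + 1) + 2; at 4: 4^(4 + 1) + 2 = 1026; next = 1025
base 4: 1025 = 4^(4 + 1) + 1; at 5: 5^(5 + 1) + 1 = 15626; next = 15625
base 5: 15625 = 5^(5 + 1); at 6: 6^(6 + 1) = 279936; next = 279935
base 6: 279935 = 5·6^6 + 5·6^5 + 5·6^4 + 5·6^3 + 5·6^2 + 5·6 + 5; at 7: 5·7^7 + 5·7^5 + 5·7^4 + 5·7^3 + 5·7^2 + 5·7 + 5 = 4215755; next = 4215754

10, 83, 1025, 15625, 279935, 4215754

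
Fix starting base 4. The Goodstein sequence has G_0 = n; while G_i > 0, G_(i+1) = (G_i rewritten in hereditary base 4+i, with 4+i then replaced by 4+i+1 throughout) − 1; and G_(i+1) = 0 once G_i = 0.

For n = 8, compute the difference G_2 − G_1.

0

i=0: 8 = 2·4 (b=4); 4→5: 2·5 = 10; 10−1 = 9
i=1: 9 = 5 + 4 (b=5); 5→6: 6 + 4 = 10; 10−1 = 9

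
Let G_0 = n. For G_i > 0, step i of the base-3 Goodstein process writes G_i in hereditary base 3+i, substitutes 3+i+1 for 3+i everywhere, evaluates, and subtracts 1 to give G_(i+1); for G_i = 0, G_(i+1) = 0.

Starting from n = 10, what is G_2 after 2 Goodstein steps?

24

G_0 = 10. HB_3(10) = 3^2 + 1. Bump = 17. G_1 = 16.
G_1 = 16. HB_4(16) = 4^2. Bump = 25. G_2 = 24.
G_2 = 24. HB_5(24) = 4·5 + 4. Bump = 28. G_3 = 27.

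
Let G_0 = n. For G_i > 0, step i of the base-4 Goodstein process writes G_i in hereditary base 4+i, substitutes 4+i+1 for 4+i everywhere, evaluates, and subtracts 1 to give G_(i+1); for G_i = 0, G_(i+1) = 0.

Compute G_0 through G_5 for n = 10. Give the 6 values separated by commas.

10, 11, 12, 13, 13, 13

G_0 = 10. HB_4(10) = 2·4 + 2. Bump = 12. G_1 = 11.
G_1 = 11. HB_5(11) = 2·5 + 1. Bump = 13. G_2 = 12.
G_2 = 12. HB_6(12) = 2·6. Bump = 14. G_3 = 13.
G_3 = 13. HB_7(13) = 7 + 6. Bump = 14. G_4 = 13.
G_4 = 13. HB_8(13) = 8 + 5. Bump = 14. G_5 = 13.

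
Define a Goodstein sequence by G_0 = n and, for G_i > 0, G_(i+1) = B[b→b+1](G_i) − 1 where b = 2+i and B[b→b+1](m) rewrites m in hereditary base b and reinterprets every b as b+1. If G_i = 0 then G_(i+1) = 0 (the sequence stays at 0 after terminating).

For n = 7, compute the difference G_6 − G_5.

15953672

base 2: 7 = 2^2 + 2 + 1; at 3: 3^3 + 3 + 1 = 31; next = 30
base 3: 30 = 3^3 + 3; at 4: 4^4 + 4 = 260; next = 259
base 4: 259 = 4^4 + 3; at 5: 5^5 + 3 = 3128; next = 3127
base 5: 3127 = 5^5 + 2; at 6: 6^6 + 2 = 46658; next = 46657
base 6: 46657 = 6^6 + 1; at 7: 7^7 + 1 = 823544; next = 823543
base 7: 823543 = 7^7; at 8: 8^8 = 16777216; next = 16777215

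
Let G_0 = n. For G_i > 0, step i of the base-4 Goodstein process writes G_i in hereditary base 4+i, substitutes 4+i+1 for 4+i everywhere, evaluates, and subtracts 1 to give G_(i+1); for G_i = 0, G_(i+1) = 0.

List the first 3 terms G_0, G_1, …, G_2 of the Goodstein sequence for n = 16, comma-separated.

G_0=16  [base 4] 4^2  →[4↦5]→  5^2 = 25  −1 ⇒ G_1=24
G_1=24  [base 5] 4·5 + 4  →[5↦6]→  4·6 + 4 = 28  −1 ⇒ G_2=27

16, 24, 27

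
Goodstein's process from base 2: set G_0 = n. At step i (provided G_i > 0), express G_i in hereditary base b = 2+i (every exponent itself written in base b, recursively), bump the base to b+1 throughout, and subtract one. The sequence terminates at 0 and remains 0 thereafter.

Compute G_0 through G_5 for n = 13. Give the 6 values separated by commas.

step 0: 13 = 2^(2 + 1) + 2^2 + 1; sub 3 for 2: 3^(3 + 1) + 3^3 + 1; = 109; G_1 = 109−1 = 108
step 1: 108 = 3^(3 + 1) + 3^3; sub 4 for 3: 4^(4 + 1) + 4^4; = 1280; G_2 = 1280−1 = 1279
step 2: 1279 = 4^(4 + 1) + 3·4^3 + 3·4^2 + 3·4 + 3; sub 5 for 4: 5^(5 + 1) + 3·5^3 + 3·5^2 + 3·5 + 3; = 16093; G_3 = 16093−1 = 16092
step 3: 16092 = 5^(5 + 1) + 3·5^3 + 3·5^2 + 3·5 + 2; sub 6 for 5: 6^(6 + 1) + 3·6^3 + 3·6^2 + 3·6 + 2; = 280712; G_4 = 280712−1 = 280711
step 4: 280711 = 6^(6 + 1) + 3·6^3 + 3·6^2 + 3·6 + 1; sub 7 for 6: 7^(7 + 1) + 3·7^3 + 3·7^2 + 3·7 + 1; = 5765999; G_5 = 5765999−1 = 5765998

13, 108, 1279, 16092, 280711, 5765998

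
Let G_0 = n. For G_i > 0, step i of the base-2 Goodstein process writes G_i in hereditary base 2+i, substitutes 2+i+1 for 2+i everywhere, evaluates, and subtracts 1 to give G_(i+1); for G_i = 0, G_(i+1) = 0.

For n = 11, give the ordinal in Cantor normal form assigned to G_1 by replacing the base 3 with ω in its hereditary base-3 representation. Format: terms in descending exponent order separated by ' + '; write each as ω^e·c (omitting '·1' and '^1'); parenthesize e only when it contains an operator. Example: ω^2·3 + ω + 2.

11 —HB2→ 2^(2 + 1) + 2 + 1 —bump→ 3^(3 + 1) + 3 + 1 = 85 —(−1)→ 84
84 —HB3→ 3^(3 + 1) + 3 —bump→ 4^(4 + 1) + 4 = 1028 —(−1)→ 1027

ω^(ω + 1) + ω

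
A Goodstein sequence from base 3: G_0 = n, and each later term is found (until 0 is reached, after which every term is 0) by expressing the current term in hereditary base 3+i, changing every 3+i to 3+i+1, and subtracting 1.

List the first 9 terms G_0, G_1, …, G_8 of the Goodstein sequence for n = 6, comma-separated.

6, 7, 7, 7, 7, 7, 6, 5, 4

G_0 = 6. HB_3(6) = 2·3. Bump = 8. G_1 = 7.
G_1 = 7. HB_4(7) = 4 + 3. Bump = 8. G_2 = 7.
G_2 = 7. HB_5(7) = 5 + 2. Bump = 8. G_3 = 7.
G_3 = 7. HB_6(7) = 6 + 1. Bump = 8. G_4 = 7.
G_4 = 7. HB_7(7) = 7. Bump = 8. G_5 = 7.
G_5 = 7. HB_8(7) = 7. Bump = 7. G_6 = 6.
G_6 = 6. HB_9(6) = 6. Bump = 6. G_7 = 5.
G_7 = 5. HB_10(5) = 5. Bump = 5. G_8 = 4.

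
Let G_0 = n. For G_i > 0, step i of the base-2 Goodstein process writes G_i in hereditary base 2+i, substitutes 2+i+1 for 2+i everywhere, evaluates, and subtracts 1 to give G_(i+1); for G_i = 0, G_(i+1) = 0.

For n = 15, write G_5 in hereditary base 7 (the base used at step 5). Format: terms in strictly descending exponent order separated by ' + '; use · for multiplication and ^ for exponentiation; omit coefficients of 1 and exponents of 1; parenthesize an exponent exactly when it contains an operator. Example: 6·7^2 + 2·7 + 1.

step 0: 15 = 2^(2 + 1) + 2^2 + 2 + 1; sub 3 for 2: 3^(3 + 1) + 3^3 + 3 + 1; = 112; G_1 = 112−1 = 111
step 1: 111 = 3^(3 + 1) + 3^3 + 3; sub 4 for 3: 4^(4 + 1) + 4^4 + 4; = 1284; G_2 = 1284−1 = 1283
step 2: 1283 = 4^(4 + 1) + 4^4 + 3; sub 5 for 4: 5^(5 + 1) + 5^5 + 3; = 18753; G_3 = 18753−1 = 18752
step 3: 18752 = 5^(5 + 1) + 5^5 + 2; sub 6 for 5: 6^(6 + 1) + 6^6 + 2; = 326594; G_4 = 326594−1 = 326593
step 4: 326593 = 6^(6 + 1) + 6^6 + 1; sub 7 for 6: 7^(7 + 1) + 7^7 + 1; = 6588345; G_5 = 6588345−1 = 6588344

7^(7 + 1) + 7^7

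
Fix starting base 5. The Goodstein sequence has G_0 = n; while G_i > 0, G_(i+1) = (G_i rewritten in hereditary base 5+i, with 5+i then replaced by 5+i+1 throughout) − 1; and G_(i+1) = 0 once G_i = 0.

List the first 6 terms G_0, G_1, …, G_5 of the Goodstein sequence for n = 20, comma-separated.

step 0: 20 = 4·5; sub 6 for 5: 4·6; = 24; G_1 = 24−1 = 23
step 1: 23 = 3·6 + 5; sub 7 for 6: 3·7 + 5; = 26; G_2 = 26−1 = 25
step 2: 25 = 3·7 + 4; sub 8 for 7: 3·8 + 4; = 28; G_3 = 28−1 = 27
step 3: 27 = 3·8 + 3; sub 9 for 8: 3·9 + 3; = 30; G_4 = 30−1 = 29
step 4: 29 = 3·9 + 2; sub 10 for 9: 3·10 + 2; = 32; G_5 = 32−1 = 31

20, 23, 25, 27, 29, 31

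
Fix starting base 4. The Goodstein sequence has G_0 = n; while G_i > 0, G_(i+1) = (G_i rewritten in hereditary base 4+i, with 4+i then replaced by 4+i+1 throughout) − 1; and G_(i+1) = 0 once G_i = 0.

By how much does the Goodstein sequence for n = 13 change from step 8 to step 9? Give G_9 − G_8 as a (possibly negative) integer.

step 0: 13 = 3·4 + 1; sub 5 for 4: 3·5 + 1; = 16; G_1 = 16−1 = 15
step 1: 15 = 3·5; sub 6 for 5: 3·6; = 18; G_2 = 18−1 = 17
step 2: 17 = 2·6 + 5; sub 7 for 6: 2·7 + 5; = 19; G_3 = 19−1 = 18
step 3: 18 = 2·7 + 4; sub 8 for 7: 2·8 + 4; = 20; G_4 = 20−1 = 19
step 4: 19 = 2·8 + 3; sub 9 for 8: 2·9 + 3; = 21; G_5 = 21−1 = 20
step 5: 20 = 2·9 + 2; sub 10 for 9: 2·10 + 2; = 22; G_6 = 22−1 = 21
step 6: 21 = 2·10 + 1; sub 11 for 10: 2·11 + 1; = 23; G_7 = 23−1 = 22
step 7: 22 = 2·11; sub 12 for 11: 2·12; = 24; G_8 = 24−1 = 23
step 8: 23 = 12 + 11; sub 13 for 12: 13 + 11; = 24; G_9 = 24−1 = 23

0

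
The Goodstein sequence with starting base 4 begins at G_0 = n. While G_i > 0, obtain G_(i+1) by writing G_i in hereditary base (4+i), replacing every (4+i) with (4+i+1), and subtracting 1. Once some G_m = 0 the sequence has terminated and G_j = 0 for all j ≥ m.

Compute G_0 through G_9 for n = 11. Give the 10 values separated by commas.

11, 12, 13, 14, 15, 15, 15, 15, 15, 15

step 0: 11 = 2·4 + 3; sub 5 for 4: 2·5 + 3; = 13; G_1 = 13−1 = 12
step 1: 12 = 2·5 + 2; sub 6 for 5: 2·6 + 2; = 14; G_2 = 14−1 = 13
step 2: 13 = 2·6 + 1; sub 7 for 6: 2·7 + 1; = 15; G_3 = 15−1 = 14
step 3: 14 = 2·7; sub 8 for 7: 2·8; = 16; G_4 = 16−1 = 15
step 4: 15 = 8 + 7; sub 9 for 8: 9 + 7; = 16; G_5 = 16−1 = 15
step 5: 15 = 9 + 6; sub 10 for 9: 10 + 6; = 16; G_6 = 16−1 = 15
step 6: 15 = 10 + 5; sub 11 for 10: 11 + 5; = 16; G_7 = 16−1 = 15
step 7: 15 = 11 + 4; sub 12 for 11: 12 + 4; = 16; G_8 = 16−1 = 15
step 8: 15 = 12 + 3; sub 13 for 12: 13 + 3; = 16; G_9 = 16−1 = 15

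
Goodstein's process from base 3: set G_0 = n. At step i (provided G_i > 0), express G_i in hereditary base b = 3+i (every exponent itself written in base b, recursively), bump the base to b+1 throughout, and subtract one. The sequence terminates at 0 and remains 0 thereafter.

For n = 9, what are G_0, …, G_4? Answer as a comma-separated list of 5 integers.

9, 15, 17, 19, 21

i=0: 9 = 3^2 (b=3); 3→4: 4^2 = 16; 16−1 = 15
i=1: 15 = 3·4 + 3 (b=4); 4→5: 3·5 + 3 = 18; 18−1 = 17
i=2: 17 = 3·5 + 2 (b=5); 5→6: 3·6 + 2 = 20; 20−1 = 19
i=3: 19 = 3·6 + 1 (b=6); 6→7: 3·7 + 1 = 22; 22−1 = 21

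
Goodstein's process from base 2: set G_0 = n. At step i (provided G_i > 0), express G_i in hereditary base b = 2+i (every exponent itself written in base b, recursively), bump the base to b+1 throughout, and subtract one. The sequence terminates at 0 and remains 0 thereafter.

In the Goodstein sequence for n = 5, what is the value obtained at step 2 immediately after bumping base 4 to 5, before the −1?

5 —HB2→ 2^2 + 1 —bump→ 3^3 + 1 = 28 —(−1)→ 27
27 —HB3→ 3^3 —bump→ 4^4 = 256 —(−1)→ 255
255 —HB4→ 3·4^3 + 3·4^2 + 3·4 + 3 —bump→ 3·5^3 + 3·5^2 + 3·5 + 3 = 468 —(−1)→ 467

468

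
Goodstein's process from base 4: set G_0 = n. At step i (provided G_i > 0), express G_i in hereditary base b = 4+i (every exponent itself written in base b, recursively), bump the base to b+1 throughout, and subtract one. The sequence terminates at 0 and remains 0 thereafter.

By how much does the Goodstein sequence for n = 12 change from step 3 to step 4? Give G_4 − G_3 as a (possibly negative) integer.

1

G_0 = 12. HB_4(12) = 3·4. Bump = 15. G_1 = 14.
G_1 = 14. HB_5(14) = 2·5 + 4. Bump = 16. G_2 = 15.
G_2 = 15. HB_6(15) = 2·6 + 3. Bump = 17. G_3 = 16.
G_3 = 16. HB_7(16) = 2·7 + 2. Bump = 18. G_4 = 17.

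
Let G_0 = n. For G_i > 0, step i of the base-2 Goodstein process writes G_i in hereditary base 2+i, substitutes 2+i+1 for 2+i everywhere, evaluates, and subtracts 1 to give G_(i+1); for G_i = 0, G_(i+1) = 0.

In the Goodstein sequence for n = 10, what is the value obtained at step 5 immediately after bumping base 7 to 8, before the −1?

step 0: 10 = 2^(2 + 1) + 2; sub 3 for 2: 3^(3 + 1) + 3; = 84; G_1 = 84−1 = 83
step 1: 83 = 3^(3 + 1) + 2; sub 4 for 3: 4^(4 + 1) + 2; = 1026; G_2 = 1026−1 = 1025
step 2: 1025 = 4^(4 + 1) + 1; sub 5 for 4: 5^(5 + 1) + 1; = 15626; G_3 = 15626−1 = 15625
step 3: 15625 = 5^(5 + 1); sub 6 for 5: 6^(6 + 1); = 279936; G_4 = 279936−1 = 279935
step 4: 279935 = 5·6^6 + 5·6^5 + 5·6^4 + 5·6^3 + 5·6^2 + 5·6 + 5; sub 7 for 6: 5·7^7 + 5·7^5 + 5·7^4 + 5·7^3 + 5·7^2 + 5·7 + 5; = 4215755; G_5 = 4215755−1 = 4215754
step 5: 4215754 = 5·7^7 + 5·7^5 + 5·7^4 + 5·7^3 + 5·7^2 + 5·7 + 4; sub 8 for 7: 5·8^8 + 5·8^5 + 5·8^4 + 5·8^3 + 5·8^2 + 5·8 + 4; = 84073324; G_6 = 84073324−1 = 84073323

84073324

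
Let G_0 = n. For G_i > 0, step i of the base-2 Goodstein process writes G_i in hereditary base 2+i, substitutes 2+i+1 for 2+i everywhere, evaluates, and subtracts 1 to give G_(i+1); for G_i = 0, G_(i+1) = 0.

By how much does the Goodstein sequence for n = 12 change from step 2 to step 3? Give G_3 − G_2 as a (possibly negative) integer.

14620

G_0 = 12. HB_2(12) = 2^(2 + 1) + 2^2. Bump = 108. G_1 = 107.
G_1 = 107. HB_3(107) = 3^(3 + 1) + 2·3^2 + 2·3 + 2. Bump = 1066. G_2 = 1065.
G_2 = 1065. HB_4(1065) = 4^(4 + 1) + 2·4^2 + 2·4 + 1. Bump = 15686. G_3 = 15685.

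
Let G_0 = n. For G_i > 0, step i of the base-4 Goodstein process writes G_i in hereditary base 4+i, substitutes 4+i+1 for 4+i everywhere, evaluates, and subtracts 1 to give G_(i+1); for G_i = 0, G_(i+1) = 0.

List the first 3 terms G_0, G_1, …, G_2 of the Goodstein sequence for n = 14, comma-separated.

i=0: 14 = 3·4 + 2 (b=4); 4→5: 3·5 + 2 = 17; 17−1 = 16
i=1: 16 = 3·5 + 1 (b=5); 5→6: 3·6 + 1 = 19; 19−1 = 18

14, 16, 18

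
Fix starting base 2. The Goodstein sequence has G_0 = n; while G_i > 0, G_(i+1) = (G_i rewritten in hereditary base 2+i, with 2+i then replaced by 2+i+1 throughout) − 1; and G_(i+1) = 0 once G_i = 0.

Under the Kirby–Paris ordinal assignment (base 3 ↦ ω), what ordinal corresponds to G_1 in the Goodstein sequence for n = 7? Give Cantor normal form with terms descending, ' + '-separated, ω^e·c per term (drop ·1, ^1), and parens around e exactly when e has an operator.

ω^ω + ω

[0] 7 ≡ 2^2 + 2 + 1 (base 2). Lift 3: 31. −1: 30.
[1] 30 ≡ 3^3 + 3 (base 3). Lift 4: 260. −1: 259.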